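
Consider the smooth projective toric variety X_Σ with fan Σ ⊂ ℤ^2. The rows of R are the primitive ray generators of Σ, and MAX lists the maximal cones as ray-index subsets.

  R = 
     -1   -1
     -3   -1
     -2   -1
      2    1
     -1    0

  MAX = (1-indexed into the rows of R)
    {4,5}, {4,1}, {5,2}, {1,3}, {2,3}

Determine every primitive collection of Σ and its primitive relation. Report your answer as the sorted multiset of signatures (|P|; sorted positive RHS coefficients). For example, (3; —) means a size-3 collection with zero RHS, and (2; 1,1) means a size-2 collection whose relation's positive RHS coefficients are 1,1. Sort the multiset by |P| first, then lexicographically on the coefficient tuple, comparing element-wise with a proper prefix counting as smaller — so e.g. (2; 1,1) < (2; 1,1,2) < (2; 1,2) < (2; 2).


Primitive collections (5):

  P = {3,4}:  v_{3} + v_{4} = 0 ; sig = (2; —)
  P = {1,5}:  v_{1} + v_{5} = v_{3} ; sig = (2; 1)
  P = {2,4}:  v_{2} + v_{4} = v_{5} ; sig = (2; 1)
  P = {3,5}:  v_{3} + v_{5} = v_{2} ; sig = (2; 1)
  P = {1,2}:  v_{1} + v_{2} = 2·v_{3} ; sig = (2; 2)

so the primitive-relation signature multiset is
[(2; —), (2; 1), (2; 1), (2; 1), (2; 2)]


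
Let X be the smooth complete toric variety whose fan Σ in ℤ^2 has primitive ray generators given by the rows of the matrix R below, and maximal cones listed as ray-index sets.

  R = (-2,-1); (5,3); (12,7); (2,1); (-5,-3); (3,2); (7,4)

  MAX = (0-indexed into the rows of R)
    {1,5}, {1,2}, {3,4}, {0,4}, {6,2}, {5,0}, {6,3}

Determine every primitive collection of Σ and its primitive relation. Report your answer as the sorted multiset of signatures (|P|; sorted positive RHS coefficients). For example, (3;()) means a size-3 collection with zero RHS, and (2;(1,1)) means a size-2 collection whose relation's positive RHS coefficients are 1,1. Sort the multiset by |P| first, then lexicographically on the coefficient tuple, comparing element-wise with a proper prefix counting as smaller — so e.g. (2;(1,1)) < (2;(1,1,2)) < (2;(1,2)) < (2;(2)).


Δ(Σ) — 7 vertices, 14 min non-faces:

  P = {0,3}:  v_{0} + v_{3} = 0  ⟹  sig = (2;())
  P = {1,4}:  v_{1} + v_{4} = 0  ⟹  sig = (2;())
  P = {0,1}:  v_{0} + v_{1} = v_{5}  ⟹  sig = (2;(1))
  P = {0,6}:  v_{0} + v_{6} = v_{1}  ⟹  sig = (2;(1))
  P = {1,3}:  v_{1} + v_{3} = v_{6}  ⟹  sig = (2;(1))
  P = {1,6}:  v_{1} + v_{6} = v_{2}  ⟹  sig = (2;(1))
  P = {2,4}:  v_{2} + v_{4} = v_{6}  ⟹  sig = (2;(1))
  P = {3,5}:  v_{3} + v_{5} = v_{1}  ⟹  sig = (2;(1))
  P = {4,5}:  v_{4} + v_{5} = v_{0}  ⟹  sig = (2;(1))
  P = {4,6}:  v_{4} + v_{6} = v_{3}  ⟹  sig = (2;(1))
  P = {0,2}:  v_{0} + v_{2} = 2·v_{1}  ⟹  sig = (2;(2))
  P = {2,3}:  v_{2} + v_{3} = 2·v_{6}  ⟹  sig = (2;(2))
  P = {5,6}:  v_{5} + v_{6} = 2·v_{1}  ⟹  sig = (2;(2))
  P = {2,5}:  v_{2} + v_{5} = 3·v_{1}  ⟹  sig = (2;(3))

Hence PRS(X_Σ) =
    |P|=2: 14 collections, coeffs (), (), (1), (1), (1), (1), (1), (1), (1), (1), (2), (2), (2), (3)


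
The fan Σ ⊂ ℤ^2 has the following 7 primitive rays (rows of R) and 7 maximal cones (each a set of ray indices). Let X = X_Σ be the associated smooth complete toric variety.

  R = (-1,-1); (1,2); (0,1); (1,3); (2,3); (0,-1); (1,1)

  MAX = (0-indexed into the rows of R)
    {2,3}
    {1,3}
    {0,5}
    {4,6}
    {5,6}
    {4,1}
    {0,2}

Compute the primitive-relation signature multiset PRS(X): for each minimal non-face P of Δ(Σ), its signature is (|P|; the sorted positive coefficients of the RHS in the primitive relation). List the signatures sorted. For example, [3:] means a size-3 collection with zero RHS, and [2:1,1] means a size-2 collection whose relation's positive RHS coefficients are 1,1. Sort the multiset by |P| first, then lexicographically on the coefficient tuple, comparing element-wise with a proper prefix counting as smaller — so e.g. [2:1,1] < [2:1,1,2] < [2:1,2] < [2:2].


Δ(Σ) — 7 vertices, 14 min non-faces:

  • {0,6}:  v_{0} + v_{6} = 0  ⇒ sig = [2:]
  • {2,5}:  v_{2} + v_{5} = 0  ⇒ sig = [2:]
  • {0,1}:  v_{0} + v_{1} = v_{2}  ⇒ sig = [2:1]
  • {0,4}:  v_{0} + v_{4} = v_{1}  ⇒ sig = [2:1]
  • {1,2}:  v_{1} + v_{2} = v_{3}  ⇒ sig = [2:1]
  • {1,5}:  v_{1} + v_{5} = v_{6}  ⇒ sig = [2:1]
  • {1,6}:  v_{1} + v_{6} = v_{4}  ⇒ sig = [2:1]
  • {2,6}:  v_{2} + v_{6} = v_{1}  ⇒ sig = [2:1]
  • {3,5}:  v_{3} + v_{5} = v_{1}  ⇒ sig = [2:1]
  • {0,3}:  v_{0} + v_{3} = 2·v_{2}  ⇒ sig = [2:2]
  • {2,4}:  v_{2} + v_{4} = 2·v_{1}  ⇒ sig = [2:2]
  • {3,6}:  v_{3} + v_{6} = 2·v_{1}  ⇒ sig = [2:2]
  • {4,5}:  v_{4} + v_{5} = 2·v_{6}  ⇒ sig = [2:2]
  • {3,4}:  v_{3} + v_{4} = 3·v_{1}  ⇒ sig = [2:3]

Sorted signature multiset PRS(X):
    |P|=2: 14 collections, coeffs (), (), (1), (1), (1), (1), (1), (1), (1), (2), (2), (2), (2), (3)


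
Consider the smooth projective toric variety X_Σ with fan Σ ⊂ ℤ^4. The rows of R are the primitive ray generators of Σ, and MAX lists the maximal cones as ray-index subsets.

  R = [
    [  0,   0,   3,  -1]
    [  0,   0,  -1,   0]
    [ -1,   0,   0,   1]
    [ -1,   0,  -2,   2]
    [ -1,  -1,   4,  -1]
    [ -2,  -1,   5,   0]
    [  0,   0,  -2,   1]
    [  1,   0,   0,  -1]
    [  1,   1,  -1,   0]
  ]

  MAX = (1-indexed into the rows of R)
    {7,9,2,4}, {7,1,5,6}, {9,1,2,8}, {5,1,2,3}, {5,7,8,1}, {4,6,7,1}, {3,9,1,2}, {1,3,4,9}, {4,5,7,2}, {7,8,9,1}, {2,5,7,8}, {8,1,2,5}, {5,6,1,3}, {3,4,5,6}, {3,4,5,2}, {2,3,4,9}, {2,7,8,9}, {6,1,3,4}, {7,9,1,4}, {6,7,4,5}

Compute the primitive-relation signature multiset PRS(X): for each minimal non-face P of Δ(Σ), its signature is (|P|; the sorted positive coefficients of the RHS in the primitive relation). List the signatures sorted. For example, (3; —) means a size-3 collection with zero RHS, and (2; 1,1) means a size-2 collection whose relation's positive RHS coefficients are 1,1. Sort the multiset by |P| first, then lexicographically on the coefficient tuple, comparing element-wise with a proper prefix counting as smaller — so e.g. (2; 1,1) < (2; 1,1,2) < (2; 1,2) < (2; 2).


10 collections generate NE(X_Σ); each relation:

  • {3,8}:  v_{3} + v_{8} = 0  ⟹  sig = (2; —)
  • {3,7}:  v_{3} + v_{7} = v_{4}  ⟹  sig = (2; 1)
  • {4,8}:  v_{4} + v_{8} = v_{7}  ⟹  sig = (2; 1)
  • {5,9}:  v_{5} + v_{9} = v_{1}  ⟹  sig = (2; 1)
  • {2,6}:  v_{2} + v_{6} = v_{3} + v_{5}  ⟹  sig = (2; 1,1)
  • {6,8}:  v_{6} + v_{8} = v_{1} + v_{5} + v_{7}  ⟹  sig = (2; 1,1,1)
  • {6,9}:  v_{6} + v_{9} = 2·v_{1} + v_{4}  ⟹  sig = (2; 1,2)
  • {1,2,7}:  v_{1} + v_{2} + v_{7} = 0  ⟹  sig = (3; —)
  • {1,2,4}:  v_{1} + v_{2} + v_{4} = v_{3}  ⟹  sig = (3; 1)
  • {1,4,5}:  v_{1} + v_{4} + v_{5} = v_{6}  ⟹  sig = (3; 1)

Signatures (|P|; sorted positive RHS coefficients), sorted:
{ (2; —),  (2; 1) ×3,  (2; 1,1),  (2; 1,1,1),  (2; 1,2),  (3; —),  (3; 1) ×2 }


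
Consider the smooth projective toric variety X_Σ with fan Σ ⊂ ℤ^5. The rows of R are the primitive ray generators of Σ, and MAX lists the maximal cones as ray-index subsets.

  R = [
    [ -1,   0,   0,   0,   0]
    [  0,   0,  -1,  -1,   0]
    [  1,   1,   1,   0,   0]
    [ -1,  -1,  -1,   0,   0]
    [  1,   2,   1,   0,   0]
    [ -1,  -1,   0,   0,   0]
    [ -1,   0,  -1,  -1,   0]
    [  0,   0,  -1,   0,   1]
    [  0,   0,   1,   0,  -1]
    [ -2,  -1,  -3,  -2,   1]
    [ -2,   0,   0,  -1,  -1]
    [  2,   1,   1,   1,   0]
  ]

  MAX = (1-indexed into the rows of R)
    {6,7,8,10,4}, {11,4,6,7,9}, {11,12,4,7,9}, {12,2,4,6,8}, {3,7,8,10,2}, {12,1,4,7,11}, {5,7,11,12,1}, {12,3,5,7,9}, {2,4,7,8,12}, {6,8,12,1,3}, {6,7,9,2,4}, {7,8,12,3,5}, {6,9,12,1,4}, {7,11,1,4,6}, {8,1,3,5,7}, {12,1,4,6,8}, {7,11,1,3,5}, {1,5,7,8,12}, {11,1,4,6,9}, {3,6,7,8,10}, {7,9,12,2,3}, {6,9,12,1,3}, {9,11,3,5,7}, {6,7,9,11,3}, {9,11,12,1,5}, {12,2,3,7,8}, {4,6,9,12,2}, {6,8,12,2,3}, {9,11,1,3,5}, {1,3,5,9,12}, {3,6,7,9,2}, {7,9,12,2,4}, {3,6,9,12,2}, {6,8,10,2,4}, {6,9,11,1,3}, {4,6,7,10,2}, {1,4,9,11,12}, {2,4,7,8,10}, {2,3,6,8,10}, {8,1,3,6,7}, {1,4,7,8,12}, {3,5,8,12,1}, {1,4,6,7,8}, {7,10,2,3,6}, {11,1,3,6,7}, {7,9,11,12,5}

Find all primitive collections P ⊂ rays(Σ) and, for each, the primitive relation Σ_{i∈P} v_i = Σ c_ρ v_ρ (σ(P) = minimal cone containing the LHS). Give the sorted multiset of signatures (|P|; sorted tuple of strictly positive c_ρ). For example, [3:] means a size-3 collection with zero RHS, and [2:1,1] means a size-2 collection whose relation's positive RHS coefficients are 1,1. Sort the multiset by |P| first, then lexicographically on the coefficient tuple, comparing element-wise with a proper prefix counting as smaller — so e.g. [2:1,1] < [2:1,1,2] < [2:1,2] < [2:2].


Δ(Σ) — 12 vertices, 19 min non-faces:

  {3,4}:  v_{3} + v_{4} = 0  so sig = [2:]
  {8,9}:  v_{8} + v_{9} = 0  so sig = [2:]
  {1,2}:  v_{1} + v_{2} = v_{7}  so sig = [2:1]
  {5,6}:  v_{5} + v_{6} = v_{1} + v_{3}  so sig = [2:1,1]
  {8,11}:  v_{8} + v_{11} = v_{1} + v_{7}  so sig = [2:1,1]
  {10,12}:  v_{10} + v_{12} = v_{2} + v_{8}  so sig = [2:1,1]
  {4,5}:  v_{4} + v_{5} = v_{1} + v_{7} + v_{12}  so sig = [2:1,1,1]
  {9,10}:  v_{9} + v_{10} = v_{2} + v_{6} + v_{7}  so sig = [2:1,1,1]
  {1,10}:  v_{1} + v_{10} = v_{6} + 2·v_{7} + v_{8}  so sig = [2:1,1,2]
  {2,5}:  v_{2} + v_{5} = v_{3} + 2·v_{7} + v_{12}  so sig = [2:1,1,2]
  {5,10}:  v_{5} + v_{10} = v_{3} + 2·v_{7} + v_{8}  so sig = [2:1,1,2]
  {2,11}:  v_{2} + v_{11} = 2·v_{7} + v_{9}  so sig = [2:1,2]
  {10,11}:  v_{10} + v_{11} = v_{6} + 3·v_{7}  so sig = [2:1,3]
  {6,7,12}:  v_{6} + v_{7} + v_{12} = 0  so sig = [3:]
  {1,7,9}:  v_{1} + v_{7} + v_{9} = v_{11}  so sig = [3:1]
  {3,11,12}:  v_{3} + v_{11} + v_{12} = v_{5} + v_{9}  so sig = [3:1,1]
  {6,11,12}:  v_{6} + v_{11} + v_{12} = v_{1} + v_{9}  so sig = [3:1,1]
  {1,3,7,12}:  v_{1} + v_{3} + v_{7} + v_{12} = v_{5}  so sig = [4:1]
  {2,6,7,8}:  v_{2} + v_{6} + v_{7} + v_{8} = v_{10}  so sig = [4:1]

Signatures (|P|; sorted positive RHS coefficients), sorted:
[[2:], [2:], [2:1], [2:1,1], [2:1,1], [2:1,1], [2:1,1,1], [2:1,1,1], [2:1,1,2], [2:1,1,2], [2:1,1,2], [2:1,2], [2:1,3], [3:], [3:1], [3:1,1], [3:1,1], [4:1], [4:1]]


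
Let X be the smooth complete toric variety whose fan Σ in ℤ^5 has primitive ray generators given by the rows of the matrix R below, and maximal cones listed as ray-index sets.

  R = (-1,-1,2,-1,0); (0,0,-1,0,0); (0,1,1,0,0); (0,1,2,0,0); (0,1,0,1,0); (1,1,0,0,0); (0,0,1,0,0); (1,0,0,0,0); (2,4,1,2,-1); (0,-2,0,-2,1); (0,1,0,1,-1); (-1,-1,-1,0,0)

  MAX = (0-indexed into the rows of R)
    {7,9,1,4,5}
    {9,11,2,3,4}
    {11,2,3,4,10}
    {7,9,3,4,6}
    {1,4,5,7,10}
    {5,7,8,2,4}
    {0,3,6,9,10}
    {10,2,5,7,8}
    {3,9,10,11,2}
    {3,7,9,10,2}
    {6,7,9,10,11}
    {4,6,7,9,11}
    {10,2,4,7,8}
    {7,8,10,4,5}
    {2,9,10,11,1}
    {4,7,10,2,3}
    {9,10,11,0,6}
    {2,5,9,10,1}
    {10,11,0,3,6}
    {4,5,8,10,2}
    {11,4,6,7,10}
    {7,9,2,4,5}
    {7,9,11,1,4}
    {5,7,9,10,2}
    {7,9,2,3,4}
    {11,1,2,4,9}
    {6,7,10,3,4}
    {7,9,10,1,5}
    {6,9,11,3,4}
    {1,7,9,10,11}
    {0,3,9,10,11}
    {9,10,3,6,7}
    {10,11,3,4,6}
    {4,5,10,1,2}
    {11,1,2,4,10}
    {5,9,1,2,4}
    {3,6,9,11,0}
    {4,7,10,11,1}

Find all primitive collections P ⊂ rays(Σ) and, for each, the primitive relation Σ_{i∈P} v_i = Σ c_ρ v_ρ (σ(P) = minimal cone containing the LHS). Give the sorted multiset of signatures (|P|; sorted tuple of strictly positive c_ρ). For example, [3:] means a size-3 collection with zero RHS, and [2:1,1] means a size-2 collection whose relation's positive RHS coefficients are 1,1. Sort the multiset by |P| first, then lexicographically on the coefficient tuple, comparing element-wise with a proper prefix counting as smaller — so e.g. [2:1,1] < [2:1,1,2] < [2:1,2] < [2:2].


Σ has 23 primitive collections:

  {1,6}:  v_{1} + v_{6} = 0 — sig = [2:]
  {1,3}:  v_{1} + v_{3} = v_{2} — sig = [2:1]
  {2,6}:  v_{2} + v_{6} = v_{3} — sig = [2:1]
  {5,11}:  v_{5} + v_{11} = v_{1} — sig = [2:1]
  {5,6}:  v_{5} + v_{6} = v_{2} + v_{7} — sig = [2:1,1]
  {0,4}:  v_{0} + v_{4} = v_{3} + v_{6} + v_{11} — sig = [2:1,1,1]
  {0,5}:  v_{0} + v_{5} = v_{3} + v_{9} + v_{10} — sig = [2:1,1,1]
  {8,9}:  v_{8} + v_{9} = v_{2} + v_{5} + v_{7} — sig = [2:1,1,1]
  {8,11}:  v_{8} + v_{11} = v_{4} + v_{5} + v_{10} — sig = [2:1,1,1]
  {0,1}:  v_{0} + v_{1} = v_{3} + v_{9} + v_{10} + v_{11} — sig = [2:1,1,1,1]
  {0,8}:  v_{0} + v_{8} = v_{2} + v_{3} + v_{7} + v_{10} — sig = [2:1,1,1,1]
  {0,2}:  v_{0} + v_{2} = 2·v_{3} + v_{9} + v_{10} + v_{11} — sig = [2:1,1,1,2]
  {0,7}:  v_{0} + v_{7} = 2·v_{6} + v_{9} + v_{10} — sig = [2:1,1,2]
  {1,8}:  v_{1} + v_{8} = v_{4} + 2·v_{5} + v_{10} — sig = [2:1,1,2]
  {6,8}:  v_{6} + v_{8} = 2·v_{2} + v_{4} + 2·v_{7} + v_{10} — sig = [2:1,1,2,2]
  {3,8}:  v_{3} + v_{8} = 3·v_{2} + v_{4} + 2·v_{7} + v_{10} — sig = [2:1,1,2,3]
  {3,5}:  v_{3} + v_{5} = 2·v_{2} + v_{7} — sig = [2:1,2]
  {2,7,11}:  v_{2} + v_{7} + v_{11} = 0 — sig = [3:]
  {4,9,10}:  v_{4} + v_{9} + v_{10} = 0 — sig = [3:]
  {1,2,7}:  v_{1} + v_{2} + v_{7} = v_{5} — sig = [3:1]
  {3,7,11}:  v_{3} + v_{7} + v_{11} = v_{6} — sig = [3:1]
  {2,4,5,7,10}:  v_{2} + v_{4} + v_{5} + v_{7} + v_{10} = v_{8} — sig = [5:1]
  {3,6,9,10,11}:  v_{3} + v_{6} + v_{9} + v_{10} + v_{11} = v_{0} — sig = [5:1]

Hence PRS(X_Σ) =
    [2:]
    [2:1]
    [2:1]
    [2:1]
    [2:1,1]
    [2:1,1,1]
    [2:1,1,1]
    [2:1,1,1]
    [2:1,1,1]
    [2:1,1,1,1]
    [2:1,1,1,1]
    [2:1,1,1,2]
    [2:1,1,2]
    [2:1,1,2]
    [2:1,1,2,2]
    [2:1,1,2,3]
    [2:1,2]
    [3:]
    [3:]
    [3:1]
    [3:1]
    [5:1]
    [5:1]


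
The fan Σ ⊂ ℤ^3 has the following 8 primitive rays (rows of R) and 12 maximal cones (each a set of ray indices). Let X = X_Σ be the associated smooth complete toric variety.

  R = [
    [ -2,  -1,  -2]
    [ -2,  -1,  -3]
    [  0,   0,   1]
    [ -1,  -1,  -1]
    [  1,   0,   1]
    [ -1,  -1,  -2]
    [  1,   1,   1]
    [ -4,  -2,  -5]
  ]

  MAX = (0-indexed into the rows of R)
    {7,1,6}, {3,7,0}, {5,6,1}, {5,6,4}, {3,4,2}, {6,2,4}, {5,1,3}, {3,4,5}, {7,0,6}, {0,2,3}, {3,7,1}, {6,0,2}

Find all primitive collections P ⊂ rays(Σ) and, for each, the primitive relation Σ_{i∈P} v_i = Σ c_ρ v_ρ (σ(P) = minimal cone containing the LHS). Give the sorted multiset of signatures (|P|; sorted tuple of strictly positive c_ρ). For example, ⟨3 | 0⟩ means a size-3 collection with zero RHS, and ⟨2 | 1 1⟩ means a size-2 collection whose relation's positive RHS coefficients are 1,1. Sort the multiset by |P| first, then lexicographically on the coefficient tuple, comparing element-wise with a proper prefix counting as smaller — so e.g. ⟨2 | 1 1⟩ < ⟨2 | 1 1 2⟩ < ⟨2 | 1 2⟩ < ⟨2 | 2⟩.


10 collections generate NE(X_Σ); each relation:

  {3,6}:  v_{3} + v_{6} = 0  ⇒ sig = ⟨2 | 0⟩
  {0,1}:  v_{0} + v_{1} = v_{7}  ⇒ sig = ⟨2 | 1⟩
  {0,4}:  v_{0} + v_{4} = v_{3}  ⇒ sig = ⟨2 | 1⟩
  {1,2}:  v_{1} + v_{2} = v_{0}  ⇒ sig = ⟨2 | 1⟩
  {1,4}:  v_{1} + v_{4} = v_{5}  ⇒ sig = ⟨2 | 1⟩
  {2,5}:  v_{2} + v_{5} = v_{3}  ⇒ sig = ⟨2 | 1⟩
  {0,5}:  v_{0} + v_{5} = v_{1} + v_{3}  ⇒ sig = ⟨2 | 1 1⟩
  {4,7}:  v_{4} + v_{7} = v_{1} + v_{3}  ⇒ sig = ⟨2 | 1 1⟩
  {5,7}:  v_{5} + v_{7} = 2·v_{1} + v_{3}  ⇒ sig = ⟨2 | 1 2⟩
  {2,7}:  v_{2} + v_{7} = 2·v_{0}  ⇒ sig = ⟨2 | 2⟩

Sorted signature multiset PRS(X):
    ⟨2 | 0⟩
    ⟨2 | 1⟩
    ⟨2 | 1⟩
    ⟨2 | 1⟩
    ⟨2 | 1⟩
    ⟨2 | 1⟩
    ⟨2 | 1 1⟩
    ⟨2 | 1 1⟩
    ⟨2 | 1 2⟩
    ⟨2 | 2⟩


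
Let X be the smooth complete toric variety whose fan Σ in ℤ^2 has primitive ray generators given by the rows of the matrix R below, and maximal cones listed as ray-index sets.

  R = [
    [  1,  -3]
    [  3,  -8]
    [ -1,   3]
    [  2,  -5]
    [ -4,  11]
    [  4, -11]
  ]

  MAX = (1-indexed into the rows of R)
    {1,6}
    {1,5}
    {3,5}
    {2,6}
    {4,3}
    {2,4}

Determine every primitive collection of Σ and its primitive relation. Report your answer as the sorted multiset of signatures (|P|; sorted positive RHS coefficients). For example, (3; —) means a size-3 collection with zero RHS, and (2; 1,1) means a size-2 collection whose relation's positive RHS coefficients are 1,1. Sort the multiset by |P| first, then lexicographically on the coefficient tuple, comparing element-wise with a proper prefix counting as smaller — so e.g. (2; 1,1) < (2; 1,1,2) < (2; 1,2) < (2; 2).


Δ(Σ) — 6 vertices, 9 min non-faces:

  • {1,3}:  v_{1} + v_{3} = 0  so sig = (2; —)
  • {5,6}:  v_{5} + v_{6} = 0  so sig = (2; —)
  • {1,2}:  v_{1} + v_{2} = v_{6}  so sig = (2; 1)
  • {1,4}:  v_{1} + v_{4} = v_{2}  so sig = (2; 1)
  • {2,3}:  v_{2} + v_{3} = v_{4}  so sig = (2; 1)
  • {2,5}:  v_{2} + v_{5} = v_{3}  so sig = (2; 1)
  • {3,6}:  v_{3} + v_{6} = v_{2}  so sig = (2; 1)
  • {4,5}:  v_{4} + v_{5} = 2·v_{3}  so sig = (2; 2)
  • {4,6}:  v_{4} + v_{6} = 2·v_{2}  so sig = (2; 2)

Signatures (|P|; sorted positive RHS coefficients), sorted:
    |P|=2: 9 collections, coeffs (), (), (1), (1), (1), (1), (1), (2), (2)


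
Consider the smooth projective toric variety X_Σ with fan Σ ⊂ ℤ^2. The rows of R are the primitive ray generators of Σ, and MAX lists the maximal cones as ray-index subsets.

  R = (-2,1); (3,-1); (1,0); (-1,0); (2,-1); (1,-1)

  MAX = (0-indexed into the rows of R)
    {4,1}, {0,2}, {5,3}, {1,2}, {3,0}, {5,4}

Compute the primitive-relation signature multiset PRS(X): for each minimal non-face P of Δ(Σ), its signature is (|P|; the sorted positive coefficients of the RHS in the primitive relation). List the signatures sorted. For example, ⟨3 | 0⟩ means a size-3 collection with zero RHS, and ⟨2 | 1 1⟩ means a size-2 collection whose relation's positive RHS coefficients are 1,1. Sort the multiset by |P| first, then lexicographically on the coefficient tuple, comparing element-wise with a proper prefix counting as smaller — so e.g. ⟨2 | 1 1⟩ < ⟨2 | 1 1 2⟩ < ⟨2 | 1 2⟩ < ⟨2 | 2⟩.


Primitive collections (9):

  P = {0,4}:  v_{0} + v_{4} = 0  so sig = ⟨2 | 0⟩
  P = {2,3}:  v_{2} + v_{3} = 0  so sig = ⟨2 | 0⟩
  P = {0,1}:  v_{0} + v_{1} = v_{2}  so sig = ⟨2 | 1⟩
  P = {0,5}:  v_{0} + v_{5} = v_{3}  so sig = ⟨2 | 1⟩
  P = {1,3}:  v_{1} + v_{3} = v_{4}  so sig = ⟨2 | 1⟩
  P = {2,4}:  v_{2} + v_{4} = v_{1}  so sig = ⟨2 | 1⟩
  P = {2,5}:  v_{2} + v_{5} = v_{4}  so sig = ⟨2 | 1⟩
  P = {3,4}:  v_{3} + v_{4} = v_{5}  so sig = ⟨2 | 1⟩
  P = {1,5}:  v_{1} + v_{5} = 2·v_{4}  so sig = ⟨2 | 2⟩

Signatures (|P|; sorted positive RHS coefficients), sorted:
{ ⟨2 | 0⟩ ×2,  ⟨2 | 1⟩ ×6,  ⟨2 | 2⟩ }


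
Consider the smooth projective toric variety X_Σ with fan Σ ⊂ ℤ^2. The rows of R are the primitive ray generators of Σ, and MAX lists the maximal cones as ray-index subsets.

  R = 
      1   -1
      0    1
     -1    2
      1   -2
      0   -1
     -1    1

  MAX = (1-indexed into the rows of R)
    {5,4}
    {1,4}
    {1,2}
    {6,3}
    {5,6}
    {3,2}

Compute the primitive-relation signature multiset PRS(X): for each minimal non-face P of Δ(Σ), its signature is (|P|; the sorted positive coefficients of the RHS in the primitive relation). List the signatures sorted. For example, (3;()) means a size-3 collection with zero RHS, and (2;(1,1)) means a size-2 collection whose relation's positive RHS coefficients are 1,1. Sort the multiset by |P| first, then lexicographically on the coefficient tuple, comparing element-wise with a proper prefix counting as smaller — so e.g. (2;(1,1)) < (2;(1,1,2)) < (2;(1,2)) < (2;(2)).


9 collections generate NE(X_Σ); each relation:

  P={1,6}:  v_{1} + v_{6} = 0 — sig = (2;())
  P={2,5}:  v_{2} + v_{5} = 0 — sig = (2;())
  P={3,4}:  v_{3} + v_{4} = 0 — sig = (2;())
  P={1,3}:  v_{1} + v_{3} = v_{2} — sig = (2;(1))
  P={1,5}:  v_{1} + v_{5} = v_{4} — sig = (2;(1))
  P={2,4}:  v_{2} + v_{4} = v_{1} — sig = (2;(1))
  P={2,6}:  v_{2} + v_{6} = v_{3} — sig = (2;(1))
  P={3,5}:  v_{3} + v_{5} = v_{6} — sig = (2;(1))
  P={4,6}:  v_{4} + v_{6} = v_{5} — sig = (2;(1))

Signatures (|P|; sorted positive RHS coefficients), sorted:
[(2;()), (2;()), (2;()), (2;(1)), (2;(1)), (2;(1)), (2;(1)), (2;(1)), (2;(1))]


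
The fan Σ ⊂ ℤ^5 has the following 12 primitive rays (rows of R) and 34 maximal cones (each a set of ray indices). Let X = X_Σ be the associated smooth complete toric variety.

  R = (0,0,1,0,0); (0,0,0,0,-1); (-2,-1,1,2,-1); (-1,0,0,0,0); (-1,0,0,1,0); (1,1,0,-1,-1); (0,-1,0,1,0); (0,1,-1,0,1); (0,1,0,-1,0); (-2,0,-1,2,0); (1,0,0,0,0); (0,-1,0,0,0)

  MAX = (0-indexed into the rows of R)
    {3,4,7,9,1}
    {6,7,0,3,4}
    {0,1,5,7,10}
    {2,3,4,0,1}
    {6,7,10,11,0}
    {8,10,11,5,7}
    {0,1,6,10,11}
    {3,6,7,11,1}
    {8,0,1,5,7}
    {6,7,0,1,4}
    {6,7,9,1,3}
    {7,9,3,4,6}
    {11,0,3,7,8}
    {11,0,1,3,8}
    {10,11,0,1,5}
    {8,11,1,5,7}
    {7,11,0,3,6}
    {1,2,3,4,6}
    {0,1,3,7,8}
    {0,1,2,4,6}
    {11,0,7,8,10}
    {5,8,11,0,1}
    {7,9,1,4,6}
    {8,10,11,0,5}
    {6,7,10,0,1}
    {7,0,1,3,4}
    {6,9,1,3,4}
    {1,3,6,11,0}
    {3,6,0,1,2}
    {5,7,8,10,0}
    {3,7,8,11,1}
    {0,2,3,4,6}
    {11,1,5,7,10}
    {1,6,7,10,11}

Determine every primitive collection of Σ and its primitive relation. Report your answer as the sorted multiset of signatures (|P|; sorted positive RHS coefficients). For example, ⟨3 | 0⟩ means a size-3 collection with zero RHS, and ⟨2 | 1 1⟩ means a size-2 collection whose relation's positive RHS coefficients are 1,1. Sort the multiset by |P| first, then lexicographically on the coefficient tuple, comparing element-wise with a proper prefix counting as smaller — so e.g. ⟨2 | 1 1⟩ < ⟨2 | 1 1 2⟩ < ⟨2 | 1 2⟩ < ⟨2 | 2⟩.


Minimal non-faces — 25 found among 12 rays, 34 max cones:

  P={3,10}:  v_{3} + v_{10} = 0  →  sig = ⟨2 | 0⟩
  P={6,8}:  v_{6} + v_{8} = 0  →  sig = ⟨2 | 0⟩
  P={3,5}:  v_{3} + v_{5} = v_{1} + v_{8}  →  sig = ⟨2 | 1 1⟩
  P={4,11}:  v_{4} + v_{11} = v_{3} + v_{6}  →  sig = ⟨2 | 1 1⟩
  P={5,6}:  v_{5} + v_{6} = v_{1} + v_{10}  →  sig = ⟨2 | 1 1⟩
  P={2,8}:  v_{2} + v_{8} = v_{0} + v_{1} + v_{3} + v_{4}  →  sig = ⟨2 | 1 1 1 1⟩
  P={2,10}:  v_{2} + v_{10} = v_{0} + v_{1} + v_{4} + v_{6}  →  sig = ⟨2 | 1 1 1 1⟩
  P={4,8}:  v_{4} + v_{8} = v_{0} + v_{1} + v_{3} + v_{7}  →  sig = ⟨2 | 1 1 1 1⟩
  P={4,10}:  v_{4} + v_{10} = v_{0} + v_{1} + v_{6} + v_{7}  →  sig = ⟨2 | 1 1 1 1⟩
  P={8,9}:  v_{8} + v_{9} = v_{1} + v_{3} + v_{4} + v_{7}  →  sig = ⟨2 | 1 1 1 1⟩
  P={9,10}:  v_{9} + v_{10} = v_{1} + v_{4} + v_{6} + v_{7}  →  sig = ⟨2 | 1 1 1 1⟩
  P={2,9}:  v_{2} + v_{9} = v_{1} + v_{3} + 3·v_{4} + v_{6}  →  sig = ⟨2 | 1 1 1 3⟩
  P={2,5}:  v_{2} + v_{5} = v_{0} + 2·v_{1} + v_{4}  →  sig = ⟨2 | 1 1 2⟩
  P={4,5}:  v_{4} + v_{5} = v_{0} + 2·v_{1} + v_{7}  →  sig = ⟨2 | 1 1 2⟩
  P={5,9}:  v_{5} + v_{9} = 2·v_{1} + v_{4} + v_{7}  →  sig = ⟨2 | 1 1 2⟩
  P={2,11}:  v_{2} + v_{11} = v_{0} + v_{1} + 2·v_{3} + 2·v_{6}  →  sig = ⟨2 | 1 1 2 2⟩
  P={9,11}:  v_{9} + v_{11} = v_{1} + 2·v_{3} + 2·v_{6} + v_{7}  →  sig = ⟨2 | 1 1 2 2⟩
  P={0,9}:  v_{0} + v_{9} = 2·v_{4}  →  sig = ⟨2 | 2⟩
  P={2,7}:  v_{2} + v_{7} = 2·v_{4}  →  sig = ⟨2 | 2⟩
  P={1,8,10}:  v_{1} + v_{8} + v_{10} = v_{5}  →  sig = ⟨3 | 1⟩
  P={0,1,7,11}:  v_{0} + v_{1} + v_{7} + v_{11} = 0  →  sig = ⟨4 | 0⟩
  P={0,5,7,11}:  v_{0} + v_{5} + v_{7} + v_{11} = v_{8} + v_{10}  →  sig = ⟨4 | 1 1⟩
  P={0,1,3,4,6}:  v_{0} + v_{1} + v_{3} + v_{4} + v_{6} = v_{2}  →  sig = ⟨5 | 1⟩
  P={0,1,3,6,7}:  v_{0} + v_{1} + v_{3} + v_{6} + v_{7} = v_{4}  →  sig = ⟨5 | 1⟩
  P={1,3,4,6,7}:  v_{1} + v_{3} + v_{4} + v_{6} + v_{7} = v_{9}  →  sig = ⟨5 | 1⟩

so the primitive-relation signature multiset is
[⟨2 | 0⟩, ⟨2 | 0⟩, ⟨2 | 1 1⟩, ⟨2 | 1 1⟩, ⟨2 | 1 1⟩, ⟨2 | 1 1 1 1⟩, ⟨2 | 1 1 1 1⟩, ⟨2 | 1 1 1 1⟩, ⟨2 | 1 1 1 1⟩, ⟨2 | 1 1 1 1⟩, ⟨2 | 1 1 1 1⟩, ⟨2 | 1 1 1 3⟩, ⟨2 | 1 1 2⟩, ⟨2 | 1 1 2⟩, ⟨2 | 1 1 2⟩, ⟨2 | 1 1 2 2⟩, ⟨2 | 1 1 2 2⟩, ⟨2 | 2⟩, ⟨2 | 2⟩, ⟨3 | 1⟩, ⟨4 | 0⟩, ⟨4 | 1 1⟩, ⟨5 | 1⟩, ⟨5 | 1⟩, ⟨5 | 1⟩]


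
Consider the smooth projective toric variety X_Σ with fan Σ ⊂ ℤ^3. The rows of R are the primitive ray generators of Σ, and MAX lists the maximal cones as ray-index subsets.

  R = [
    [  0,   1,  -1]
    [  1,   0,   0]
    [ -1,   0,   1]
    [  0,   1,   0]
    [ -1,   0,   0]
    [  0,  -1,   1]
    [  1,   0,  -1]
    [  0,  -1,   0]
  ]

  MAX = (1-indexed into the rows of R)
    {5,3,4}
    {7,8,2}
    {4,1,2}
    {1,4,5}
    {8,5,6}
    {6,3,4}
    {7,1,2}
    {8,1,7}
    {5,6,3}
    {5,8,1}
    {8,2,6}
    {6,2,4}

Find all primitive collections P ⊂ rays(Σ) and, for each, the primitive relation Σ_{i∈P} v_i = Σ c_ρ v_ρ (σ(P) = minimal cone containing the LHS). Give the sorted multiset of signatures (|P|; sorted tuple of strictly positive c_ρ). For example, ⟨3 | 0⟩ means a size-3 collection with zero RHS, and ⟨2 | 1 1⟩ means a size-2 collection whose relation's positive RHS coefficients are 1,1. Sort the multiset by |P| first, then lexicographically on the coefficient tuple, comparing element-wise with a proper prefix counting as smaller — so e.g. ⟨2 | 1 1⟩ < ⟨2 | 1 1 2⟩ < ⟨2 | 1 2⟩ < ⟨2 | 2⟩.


Δ(Σ) — 8 vertices, 12 min non-faces:

  {1,6}:  v_{1} + v_{6} = 0  so sig = ⟨2 | 0⟩
  {2,5}:  v_{2} + v_{5} = 0  so sig = ⟨2 | 0⟩
  {3,7}:  v_{3} + v_{7} = 0  so sig = ⟨2 | 0⟩
  {4,8}:  v_{4} + v_{8} = 0  so sig = ⟨2 | 0⟩
  {1,3}:  v_{1} + v_{3} = v_{4} + v_{5}  so sig = ⟨2 | 1 1⟩
  {2,3}:  v_{2} + v_{3} = v_{4} + v_{6}  so sig = ⟨2 | 1 1⟩
  {3,8}:  v_{3} + v_{8} = v_{5} + v_{6}  so sig = ⟨2 | 1 1⟩
  {4,7}:  v_{4} + v_{7} = v_{1} + v_{2}  so sig = ⟨2 | 1 1⟩
  {5,7}:  v_{5} + v_{7} = v_{1} + v_{8}  so sig = ⟨2 | 1 1⟩
  {6,7}:  v_{6} + v_{7} = v_{2} + v_{8}  so sig = ⟨2 | 1 1⟩
  {1,2,8}:  v_{1} + v_{2} + v_{8} = v_{7}  so sig = ⟨3 | 1⟩
  {4,5,6}:  v_{4} + v_{5} + v_{6} = v_{3}  so sig = ⟨3 | 1⟩

Hence PRS(X_Σ) =
    |P|=2: 10 collections, coeffs (), (), (), (), (1,1), (1,1), (1,1), (1,1), (1,1), (1,1)
    |P|=3: 2 collections, coeffs (1), (1)


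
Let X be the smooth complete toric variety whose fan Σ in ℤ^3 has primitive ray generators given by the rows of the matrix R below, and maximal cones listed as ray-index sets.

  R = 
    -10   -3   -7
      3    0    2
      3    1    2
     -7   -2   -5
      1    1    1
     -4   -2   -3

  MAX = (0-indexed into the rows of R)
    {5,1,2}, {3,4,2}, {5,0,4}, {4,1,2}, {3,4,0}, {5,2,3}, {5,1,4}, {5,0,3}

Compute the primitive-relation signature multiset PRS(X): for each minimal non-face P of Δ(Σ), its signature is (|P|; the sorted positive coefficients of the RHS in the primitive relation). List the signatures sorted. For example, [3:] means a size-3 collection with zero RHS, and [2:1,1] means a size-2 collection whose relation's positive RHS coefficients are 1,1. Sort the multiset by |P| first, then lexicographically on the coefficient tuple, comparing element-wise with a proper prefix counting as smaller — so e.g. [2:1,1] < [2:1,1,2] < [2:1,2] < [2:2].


5 minimal non-faces of Δ(Σ) (on 6 rays):

  P = {0,2}:  v_{0} + v_{2} = v_{3}  so sig = [2:1]
  P = {1,3}:  v_{1} + v_{3} = v_{5}  so sig = [2:1]
  P = {0,1}:  v_{0} + v_{1} = v_{4} + 2·v_{5}  so sig = [2:1,2]
  P = {2,4,5}:  v_{2} + v_{4} + v_{5} = 0  so sig = [3:]
  P = {3,4,5}:  v_{3} + v_{4} + v_{5} = v_{0}  so sig = [3:1]

so the primitive-relation signature multiset is
{ [2:1] ×2,  [2:1,2],  [3:],  [3:1] }


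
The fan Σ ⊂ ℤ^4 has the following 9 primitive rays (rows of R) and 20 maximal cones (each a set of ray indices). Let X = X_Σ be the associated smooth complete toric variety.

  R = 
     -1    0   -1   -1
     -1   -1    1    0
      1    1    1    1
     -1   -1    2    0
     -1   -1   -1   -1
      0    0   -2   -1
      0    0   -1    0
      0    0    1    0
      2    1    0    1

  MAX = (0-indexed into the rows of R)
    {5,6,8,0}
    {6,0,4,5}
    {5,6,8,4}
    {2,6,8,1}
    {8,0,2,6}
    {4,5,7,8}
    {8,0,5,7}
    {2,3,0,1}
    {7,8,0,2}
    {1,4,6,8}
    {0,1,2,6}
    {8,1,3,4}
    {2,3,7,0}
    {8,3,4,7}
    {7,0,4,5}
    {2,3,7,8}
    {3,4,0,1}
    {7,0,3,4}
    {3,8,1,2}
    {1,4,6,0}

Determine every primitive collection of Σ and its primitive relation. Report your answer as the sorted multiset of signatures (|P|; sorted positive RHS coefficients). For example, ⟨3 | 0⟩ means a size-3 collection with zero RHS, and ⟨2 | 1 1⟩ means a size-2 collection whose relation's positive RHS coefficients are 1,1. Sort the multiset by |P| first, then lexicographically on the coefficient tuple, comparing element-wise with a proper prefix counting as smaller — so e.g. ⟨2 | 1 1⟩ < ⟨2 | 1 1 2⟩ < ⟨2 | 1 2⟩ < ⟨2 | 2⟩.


The 10 primitive collections of Σ (r=9, n=4):

  {2,4}:  v_{2} + v_{4} = 0 ; sig = ⟨2 | 0⟩
  {6,7}:  v_{6} + v_{7} = 0 ; sig = ⟨2 | 0⟩
  {1,5}:  v_{1} + v_{5} = v_{4} ; sig = ⟨2 | 1⟩
  {1,7}:  v_{1} + v_{7} = v_{3} ; sig = ⟨2 | 1⟩
  {3,6}:  v_{3} + v_{6} = v_{1} ; sig = ⟨2 | 1⟩
  {2,5}:  v_{2} + v_{5} = v_{0} + v_{8} ; sig = ⟨2 | 1 1⟩
  {3,5}:  v_{3} + v_{5} = v_{4} + v_{7} ; sig = ⟨2 | 1 1⟩
  {0,1,8}:  v_{0} + v_{1} + v_{8} = 0 ; sig = ⟨3 | 0⟩
  {0,3,8}:  v_{0} + v_{3} + v_{8} = v_{7} ; sig = ⟨3 | 1⟩
  {0,4,8}:  v_{0} + v_{4} + v_{8} = v_{5} ; sig = ⟨3 | 1⟩

Sorted signature multiset PRS(X):
    |P|=2: 7 collections, coeffs (), (), (1), (1), (1), (1,1), (1,1)
    |P|=3: 3 collections, coeffs (), (1), (1)


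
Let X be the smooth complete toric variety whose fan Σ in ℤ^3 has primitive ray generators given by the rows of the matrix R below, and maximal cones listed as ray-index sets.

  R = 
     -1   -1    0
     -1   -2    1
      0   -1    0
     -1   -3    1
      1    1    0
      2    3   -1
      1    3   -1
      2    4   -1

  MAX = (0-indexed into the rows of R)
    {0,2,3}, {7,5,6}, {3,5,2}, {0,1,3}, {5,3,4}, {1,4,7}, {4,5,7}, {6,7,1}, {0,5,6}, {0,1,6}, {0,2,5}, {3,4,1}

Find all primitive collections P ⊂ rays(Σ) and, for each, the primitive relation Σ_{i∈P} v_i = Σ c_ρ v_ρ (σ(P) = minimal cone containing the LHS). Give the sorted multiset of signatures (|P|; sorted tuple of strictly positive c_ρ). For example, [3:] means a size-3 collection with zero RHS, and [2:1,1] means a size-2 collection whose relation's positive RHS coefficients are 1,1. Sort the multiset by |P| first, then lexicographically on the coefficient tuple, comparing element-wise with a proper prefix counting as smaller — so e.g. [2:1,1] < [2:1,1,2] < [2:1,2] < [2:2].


The 11 primitive collections of Σ (r=8, n=3):

  P = {0,4}:  v_{0} + v_{4} = 0  so sig = [2:]
  P = {3,6}:  v_{3} + v_{6} = 0  so sig = [2:]
  P = {0,7}:  v_{0} + v_{7} = v_{6}  so sig = [2:1]
  P = {1,2}:  v_{1} + v_{2} = v_{3}  so sig = [2:1]
  P = {1,5}:  v_{1} + v_{5} = v_{4}  so sig = [2:1]
  P = {2,7}:  v_{2} + v_{7} = v_{5}  so sig = [2:1]
  P = {3,7}:  v_{3} + v_{7} = v_{4}  so sig = [2:1]
  P = {4,6}:  v_{4} + v_{6} = v_{7}  so sig = [2:1]
  P = {2,4}:  v_{2} + v_{4} = v_{3} + v_{5}  so sig = [2:1,1]
  P = {2,6}:  v_{2} + v_{6} = v_{0} + v_{5}  so sig = [2:1,1]
  P = {0,3,5}:  v_{0} + v_{3} + v_{5} = v_{2}  so sig = [3:1]

Sorted signature multiset PRS(X):
[[2:], [2:], [2:1], [2:1], [2:1], [2:1], [2:1], [2:1], [2:1,1], [2:1,1], [3:1]]


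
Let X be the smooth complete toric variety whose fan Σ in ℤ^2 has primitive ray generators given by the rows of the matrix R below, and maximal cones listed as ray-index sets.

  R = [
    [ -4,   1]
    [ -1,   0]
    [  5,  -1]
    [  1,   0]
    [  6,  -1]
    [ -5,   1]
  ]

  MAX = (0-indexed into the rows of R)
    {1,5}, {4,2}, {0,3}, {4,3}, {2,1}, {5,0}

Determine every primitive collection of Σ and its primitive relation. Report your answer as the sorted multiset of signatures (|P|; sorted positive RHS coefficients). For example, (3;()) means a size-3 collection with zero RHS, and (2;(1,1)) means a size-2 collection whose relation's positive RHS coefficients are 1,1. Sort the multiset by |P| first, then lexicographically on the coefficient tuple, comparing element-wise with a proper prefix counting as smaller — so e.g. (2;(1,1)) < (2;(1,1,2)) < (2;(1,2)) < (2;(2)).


9 minimal non-faces of Δ(Σ) (on 6 rays):

  P = {1,3}:  v_{1} + v_{3} = 0  ⇒ sig = (2;())
  P = {2,5}:  v_{2} + v_{5} = 0  ⇒ sig = (2;())
  P = {0,1}:  v_{0} + v_{1} = v_{5}  ⇒ sig = (2;(1))
  P = {0,2}:  v_{0} + v_{2} = v_{3}  ⇒ sig = (2;(1))
  P = {1,4}:  v_{1} + v_{4} = v_{2}  ⇒ sig = (2;(1))
  P = {2,3}:  v_{2} + v_{3} = v_{4}  ⇒ sig = (2;(1))
  P = {3,5}:  v_{3} + v_{5} = v_{0}  ⇒ sig = (2;(1))
  P = {4,5}:  v_{4} + v_{5} = v_{3}  ⇒ sig = (2;(1))
  P = {0,4}:  v_{0} + v_{4} = 2·v_{3}  ⇒ sig = (2;(2))

Signatures (|P|; sorted positive RHS coefficients), sorted:
    (2;())
    (2;())
    (2;(1))
    (2;(1))
    (2;(1))
    (2;(1))
    (2;(1))
    (2;(1))
    (2;(2))


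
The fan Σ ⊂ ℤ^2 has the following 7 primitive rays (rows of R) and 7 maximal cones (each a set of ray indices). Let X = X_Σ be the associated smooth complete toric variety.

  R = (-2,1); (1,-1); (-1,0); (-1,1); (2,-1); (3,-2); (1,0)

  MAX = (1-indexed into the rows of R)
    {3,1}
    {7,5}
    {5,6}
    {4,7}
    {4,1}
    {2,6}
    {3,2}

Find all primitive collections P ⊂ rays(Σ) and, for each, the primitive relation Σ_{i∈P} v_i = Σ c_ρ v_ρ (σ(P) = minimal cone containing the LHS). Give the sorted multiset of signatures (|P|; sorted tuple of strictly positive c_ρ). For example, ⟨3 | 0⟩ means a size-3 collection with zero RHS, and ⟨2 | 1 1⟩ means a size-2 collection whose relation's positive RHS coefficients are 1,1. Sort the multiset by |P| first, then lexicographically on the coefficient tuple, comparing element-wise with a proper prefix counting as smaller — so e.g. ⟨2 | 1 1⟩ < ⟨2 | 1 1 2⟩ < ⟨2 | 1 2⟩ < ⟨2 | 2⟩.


Σ has 14 primitive collections:

  {1,5}:  v_{1} + v_{5} = 0 — sig = ⟨2 | 0⟩
  {2,4}:  v_{2} + v_{4} = 0 — sig = ⟨2 | 0⟩
  {3,7}:  v_{3} + v_{7} = 0 — sig = ⟨2 | 0⟩
  {1,2}:  v_{1} + v_{2} = v_{3} — sig = ⟨2 | 1⟩
  {1,6}:  v_{1} + v_{6} = v_{2} — sig = ⟨2 | 1⟩
  {1,7}:  v_{1} + v_{7} = v_{4} — sig = ⟨2 | 1⟩
  {2,5}:  v_{2} + v_{5} = v_{6} — sig = ⟨2 | 1⟩
  {2,7}:  v_{2} + v_{7} = v_{5} — sig = ⟨2 | 1⟩
  {3,4}:  v_{3} + v_{4} = v_{1} — sig = ⟨2 | 1⟩
  {3,5}:  v_{3} + v_{5} = v_{2} — sig = ⟨2 | 1⟩
  {4,5}:  v_{4} + v_{5} = v_{7} — sig = ⟨2 | 1⟩
  {4,6}:  v_{4} + v_{6} = v_{5} — sig = ⟨2 | 1⟩
  {3,6}:  v_{3} + v_{6} = 2·v_{2} — sig = ⟨2 | 2⟩
  {6,7}:  v_{6} + v_{7} = 2·v_{5} — sig = ⟨2 | 2⟩

Hence PRS(X_Σ) =
[⟨2 | 0⟩, ⟨2 | 0⟩, ⟨2 | 0⟩, ⟨2 | 1⟩, ⟨2 | 1⟩, ⟨2 | 1⟩, ⟨2 | 1⟩, ⟨2 | 1⟩, ⟨2 | 1⟩, ⟨2 | 1⟩, ⟨2 | 1⟩, ⟨2 | 1⟩, ⟨2 | 2⟩, ⟨2 | 2⟩]


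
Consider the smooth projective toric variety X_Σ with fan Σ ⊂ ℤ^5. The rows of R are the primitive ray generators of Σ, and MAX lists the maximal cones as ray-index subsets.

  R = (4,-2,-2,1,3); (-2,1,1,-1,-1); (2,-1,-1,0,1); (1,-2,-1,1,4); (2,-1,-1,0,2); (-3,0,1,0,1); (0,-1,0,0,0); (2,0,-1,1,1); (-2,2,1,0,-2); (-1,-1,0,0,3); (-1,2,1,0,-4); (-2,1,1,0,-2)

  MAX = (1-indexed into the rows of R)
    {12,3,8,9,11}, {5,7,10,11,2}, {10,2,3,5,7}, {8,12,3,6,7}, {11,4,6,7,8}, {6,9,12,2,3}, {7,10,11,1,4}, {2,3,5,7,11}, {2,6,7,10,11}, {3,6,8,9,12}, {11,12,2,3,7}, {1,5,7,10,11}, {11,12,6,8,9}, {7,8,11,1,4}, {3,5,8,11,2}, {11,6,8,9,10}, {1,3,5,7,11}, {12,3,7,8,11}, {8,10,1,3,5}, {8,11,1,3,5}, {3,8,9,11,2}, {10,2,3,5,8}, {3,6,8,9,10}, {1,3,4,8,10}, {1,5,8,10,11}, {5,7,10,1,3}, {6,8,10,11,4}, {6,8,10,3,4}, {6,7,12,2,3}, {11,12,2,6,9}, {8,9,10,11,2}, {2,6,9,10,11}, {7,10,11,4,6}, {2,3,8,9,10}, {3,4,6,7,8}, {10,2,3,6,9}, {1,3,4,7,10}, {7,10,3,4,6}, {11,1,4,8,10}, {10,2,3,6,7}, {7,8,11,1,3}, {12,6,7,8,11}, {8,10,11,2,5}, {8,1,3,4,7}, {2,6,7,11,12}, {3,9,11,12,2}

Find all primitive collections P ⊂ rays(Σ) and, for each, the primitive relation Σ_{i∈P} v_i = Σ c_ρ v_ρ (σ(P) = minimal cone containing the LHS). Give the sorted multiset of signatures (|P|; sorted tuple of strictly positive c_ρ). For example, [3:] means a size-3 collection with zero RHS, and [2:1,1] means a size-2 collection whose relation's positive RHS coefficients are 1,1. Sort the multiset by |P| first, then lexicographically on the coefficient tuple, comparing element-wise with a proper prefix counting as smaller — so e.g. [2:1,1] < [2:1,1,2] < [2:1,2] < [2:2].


21 collections generate NE(X_Σ); each relation:

  P = {5,12}:  v_{5} + v_{12} = 0 — sig = [2:]
  P = {1,2}:  v_{1} + v_{2} = v_{5} — sig = [2:1]
  P = {1,6}:  v_{1} + v_{6} = v_{4} — sig = [2:1]
  P = {1,9}:  v_{1} + v_{9} = v_{8} — sig = [2:1]
  P = {2,4}:  v_{2} + v_{4} = v_{10} — sig = [2:1]
  P = {5,6}:  v_{5} + v_{6} = v_{10} — sig = [2:1]
  P = {7,9}:  v_{7} + v_{9} = v_{12} — sig = [2:1]
  P = {10,12}:  v_{10} + v_{12} = v_{6} — sig = [2:1]
  P = {1,12}:  v_{1} + v_{12} = v_{7} + v_{8} — sig = [2:1,1]
  P = {4,5}:  v_{4} + v_{5} = v_{1} + v_{10} — sig = [2:1,1]
  P = {4,9}:  v_{4} + v_{9} = v_{6} + v_{8} — sig = [2:1,1]
  P = {5,9}:  v_{5} + v_{9} = v_{2} + v_{8} — sig = [2:1,1]
  P = {4,12}:  v_{4} + v_{12} = v_{6} + v_{7} + v_{8} — sig = [2:1,1,1]
  P = {2,7,8}:  v_{2} + v_{7} + v_{8} = 0 — sig = [3:]
  P = {3,10,11}:  v_{3} + v_{10} + v_{11} = 0 — sig = [3:]
  P = {2,8,12}:  v_{2} + v_{8} + v_{12} = v_{9} — sig = [3:1]
  P = {3,6,11}:  v_{3} + v_{6} + v_{11} = v_{12} — sig = [3:1]
  P = {5,7,8}:  v_{5} + v_{7} + v_{8} = v_{1} — sig = [3:1]
  P = {7,8,10}:  v_{7} + v_{8} + v_{10} = v_{4} — sig = [3:1]
  P = {2,6,8}:  v_{2} + v_{6} + v_{8} = v_{9} + v_{10} — sig = [3:1,1]
  P = {3,4,11}:  v_{3} + v_{4} + v_{11} = v_{7} + v_{8} — sig = [3:1,1]

so the primitive-relation signature multiset is
    |P|=2: 13 collections, coeffs (), (1), (1), (1), (1), (1), (1), (1), (1,1), (1,1), (1,1), (1,1), (1,1,1)
    |P|=3: 8 collections, coeffs (), (), (1), (1), (1), (1), (1,1), (1,1)


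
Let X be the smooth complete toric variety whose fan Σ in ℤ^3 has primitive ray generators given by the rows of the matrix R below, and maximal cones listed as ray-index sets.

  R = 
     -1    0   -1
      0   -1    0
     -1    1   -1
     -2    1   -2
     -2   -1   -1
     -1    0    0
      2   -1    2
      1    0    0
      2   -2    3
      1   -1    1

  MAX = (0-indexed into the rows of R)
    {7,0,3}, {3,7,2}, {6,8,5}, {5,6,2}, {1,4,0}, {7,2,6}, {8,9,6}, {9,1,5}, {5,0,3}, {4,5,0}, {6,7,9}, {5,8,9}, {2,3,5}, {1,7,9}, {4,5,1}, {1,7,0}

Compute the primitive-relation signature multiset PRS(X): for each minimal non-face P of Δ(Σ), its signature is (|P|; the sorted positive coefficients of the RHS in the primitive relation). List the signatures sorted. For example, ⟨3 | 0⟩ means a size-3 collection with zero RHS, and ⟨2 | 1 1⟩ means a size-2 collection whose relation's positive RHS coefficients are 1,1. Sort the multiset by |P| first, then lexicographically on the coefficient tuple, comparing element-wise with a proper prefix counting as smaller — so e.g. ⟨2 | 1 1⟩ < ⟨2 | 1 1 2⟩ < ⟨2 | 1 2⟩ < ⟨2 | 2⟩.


Minimal non-faces — 23 found among 10 rays, 16 max cones:

  {2,9}:  v_{2} + v_{9} = 0  so sig = ⟨2 | 0⟩
  {3,6}:  v_{3} + v_{6} = 0  so sig = ⟨2 | 0⟩
  {5,7}:  v_{5} + v_{7} = 0  so sig = ⟨2 | 0⟩
  {0,2}:  v_{0} + v_{2} = v_{3}  so sig = ⟨2 | 1⟩
  {0,6}:  v_{0} + v_{6} = v_{9}  so sig = ⟨2 | 1⟩
  {0,9}:  v_{0} + v_{9} = v_{1}  so sig = ⟨2 | 1⟩
  {1,2}:  v_{1} + v_{2} = v_{0}  so sig = ⟨2 | 1⟩
  {3,9}:  v_{3} + v_{9} = v_{0}  so sig = ⟨2 | 1⟩
  {2,8}:  v_{2} + v_{8} = v_{5} + v_{6}  so sig = ⟨2 | 1 1⟩
  {3,8}:  v_{3} + v_{8} = v_{5} + v_{9}  so sig = ⟨2 | 1 1⟩
  {4,7}:  v_{4} + v_{7} = v_{0} + v_{1}  so sig = ⟨2 | 1 1⟩
  {7,8}:  v_{7} + v_{8} = v_{6} + v_{9}  so sig = ⟨2 | 1 1⟩
  {4,6}:  v_{4} + v_{6} = v_{1} + v_{5} + v_{9}  so sig = ⟨2 | 1 1 1⟩
  {0,8}:  v_{0} + v_{8} = v_{5} + 2·v_{9}  so sig = ⟨2 | 1 2⟩
  {2,4}:  v_{2} + v_{4} = 2·v_{0} + v_{5}  so sig = ⟨2 | 1 2⟩
  {4,9}:  v_{4} + v_{9} = 2·v_{1} + v_{5}  so sig = ⟨2 | 1 2⟩
  {4,8}:  v_{4} + v_{8} = v_{1} + 2·v_{5} + 2·v_{9}  so sig = ⟨2 | 1 2 2⟩
  {1,8}:  v_{1} + v_{8} = v_{5} + 3·v_{9}  so sig = ⟨2 | 1 3⟩
  {3,4}:  v_{3} + v_{4} = 3·v_{0} + v_{5}  so sig = ⟨2 | 1 3⟩
  {1,3}:  v_{1} + v_{3} = 2·v_{0}  so sig = ⟨2 | 2⟩
  {1,6}:  v_{1} + v_{6} = 2·v_{9}  so sig = ⟨2 | 2⟩
  {0,1,5}:  v_{0} + v_{1} + v_{5} = v_{4}  so sig = ⟨3 | 1⟩
  {5,6,9}:  v_{5} + v_{6} + v_{9} = v_{8}  so sig = ⟨3 | 1⟩

so the primitive-relation signature multiset is
    ⟨2 | 0⟩
    ⟨2 | 0⟩
    ⟨2 | 0⟩
    ⟨2 | 1⟩
    ⟨2 | 1⟩
    ⟨2 | 1⟩
    ⟨2 | 1⟩
    ⟨2 | 1⟩
    ⟨2 | 1 1⟩
    ⟨2 | 1 1⟩
    ⟨2 | 1 1⟩
    ⟨2 | 1 1⟩
    ⟨2 | 1 1 1⟩
    ⟨2 | 1 2⟩
    ⟨2 | 1 2⟩
    ⟨2 | 1 2⟩
    ⟨2 | 1 2 2⟩
    ⟨2 | 1 3⟩
    ⟨2 | 1 3⟩
    ⟨2 | 2⟩
    ⟨2 | 2⟩
    ⟨3 | 1⟩
    ⟨3 | 1⟩
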